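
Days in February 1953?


28 days

Month: February (month 2)
February: 28 or 29 (leap year)
1953 leap year? No


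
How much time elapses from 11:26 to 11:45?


0h 19m

End time in minutes: 11×60 + 45 = 705
Start time in minutes: 11×60 + 26 = 686
Difference = 705 - 686 = 19 minutes
= 0 hours 19 minutes


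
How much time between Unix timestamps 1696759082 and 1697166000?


406918 seconds (113.0 hours / 4.71 days)

Difference = 1697166000 - 1696759082 = 406918 seconds
In hours: 406918 / 3600 ≈ 113.0
In days: 406918 / 86400 ≈ 4.71


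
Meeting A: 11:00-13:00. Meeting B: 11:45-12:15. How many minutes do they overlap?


Meeting A: 660-780 (in minutes from midnight)
Meeting B: 705-735
Overlap start = max(660, 705) = 705
Overlap end = min(780, 735) = 735
Overlap = max(0, 735 - 705) = 30 min

30 minutes


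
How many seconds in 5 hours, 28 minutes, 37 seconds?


19717 seconds

Hours: 5 × 3600 = 18000
Minutes: 28 × 60 = 1680
Seconds: 37
Total = 18000 + 1680 + 37 = 19717


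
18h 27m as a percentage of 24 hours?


0.7688 (76.88%)

Total minutes: 18×60 + 27 = 1107
Day = 24×60 = 1440 minutes
Fraction = 1107/1440 ≈ 0.7688
As a percentage: 1107/1440 × 100 ≈ 76.88%


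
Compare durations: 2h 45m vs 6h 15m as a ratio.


11:25 (0.44)

Duration 1: 165 minutes
Duration 2: 375 minutes
Ratio = 165:375
GCD = 15
Simplified = 11:25
As a decimal: 11/25 = 0.44


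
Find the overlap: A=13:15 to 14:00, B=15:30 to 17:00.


0 minutes

Meeting A: 795-840 (in minutes from midnight)
Meeting B: 930-1020
Overlap start = max(795, 930) = 930
Overlap end = min(840, 1020) = 840
Overlap = max(0, 840 - 930) = 0 min


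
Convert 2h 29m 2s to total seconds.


Hours: 2 × 3600 = 7200
Minutes: 29 × 60 = 1740
Seconds: 2
Total = 7200 + 1740 + 2 = 8942

8942 seconds


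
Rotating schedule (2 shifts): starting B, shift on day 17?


Shifts: A, B
Start: B (index 1)
Day 17: (1 + 17 - 1) mod 2
= 17 mod 2
= 1
Index 1 → shift B

Shift B


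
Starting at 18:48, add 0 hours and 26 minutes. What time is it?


19:14

Start: 1128 minutes from midnight
Add: 26 minutes
Total: 1154 minutes
Hours: 1154 ÷ 60 = 19 remainder 14


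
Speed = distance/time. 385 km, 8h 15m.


Distance: 385 km
Time: 8h 15m = 495 min = 495/60 = 33/4 hours
Speed = 385 ÷ (33/4) = 385 × 4 / 33 = 1540/33 ≈ 46.7 km/h

46.7 km/h


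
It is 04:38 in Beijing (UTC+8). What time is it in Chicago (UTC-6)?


14:38 (previous day)

Time difference = UTC-6 - UTC+8 = -14 hours
New hour = (4 -14) mod 24
= -10 mod 24 = 14
Minutes unchanged → 14:38; -10 < 0 → previous day


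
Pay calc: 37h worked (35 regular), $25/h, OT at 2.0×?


Regular: 35h × $25 = $875.00
Overtime: 37 - 35 = 2h
OT pay: 2h × $25 × 2.0 = $100.00
Total = $875.00 + $100.00 = $975.00

$975.00


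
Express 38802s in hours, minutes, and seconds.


Hours: 38802 ÷ 3600 = 10 remainder 2802
Minutes: 2802 ÷ 60 = 46 remainder 42
Seconds: 42

10h 46m 42s


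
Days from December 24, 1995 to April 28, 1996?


From December 24, 1995 to April 28, 1996
Rest of December 1995: 31 - 24 = 7
Full months: January 31, February 1996 29, March 31
Days into April 1996: 28
Total = 7 + 31 + 29 + 31 + 28 = 126 days

126 days


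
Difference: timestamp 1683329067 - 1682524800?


Difference = 1683329067 - 1682524800 = 804267 seconds
In hours: 804267 / 3600 ≈ 223.4
In days: 804267 / 86400 ≈ 9.31

804267 seconds (223.4 hours / 9.31 days)


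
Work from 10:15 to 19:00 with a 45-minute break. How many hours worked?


8h 0m (480 minutes)

Total time = (19×60+0) - (10×60+15)
= 1140 - 615 = 525 min
Minus break: 525 - 45 = 480 min
= 8h 0m


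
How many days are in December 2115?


Month: December (month 12)
December has 31 days

31 days


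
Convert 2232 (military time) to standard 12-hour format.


Hour: 22
22 - 12 = 10 → PM

10:32 PM


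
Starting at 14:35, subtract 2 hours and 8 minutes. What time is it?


Start: 875 minutes from midnight
Subtract: 128 minutes
Remaining: 875 - 128 = 747
Hours: 12, Minutes: 27

12:27


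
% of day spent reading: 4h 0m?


Time: 240 minutes
Day: 1440 minutes
Percentage = (240/1440) × 100 ≈ 16.7%

16.7%


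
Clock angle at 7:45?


Hour hand = 7×30 + 45×0.5 = 232.5°
Minute hand = 45×6 = 270°
Difference = |232.5 - 270| = 37.5°

37.5°


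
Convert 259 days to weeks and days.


Weeks: 259 ÷ 7 = 37 remainder 0

37 weeks 0 days


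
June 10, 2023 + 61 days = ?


Start: June 10, 2023
Add 61 days
June 10 → July 1: 30 - 10 + 1 = 21 days (61 - 21 = 40 left)
July 1 → August 1: 31 - 1 + 1 = 31 days (40 - 31 = 9 left)
August 1 + 9 = August 10, 2023

August 10, 2023


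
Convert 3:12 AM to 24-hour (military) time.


Input: 3:12 AM
AM hour stays: 3

03:12


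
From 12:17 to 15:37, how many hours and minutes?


3h 20m

End time in minutes: 15×60 + 37 = 937
Start time in minutes: 12×60 + 17 = 737
Difference = 937 - 737 = 200 minutes
= 3 hours 20 minutes


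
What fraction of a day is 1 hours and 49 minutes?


Total minutes: 1×60 + 49 = 109
Day = 24×60 = 1440 minutes
Fraction = 109/1440 ≈ 0.0757
As a percentage: 109/1440 × 100 ≈ 7.57%

0.0757 (7.57%)


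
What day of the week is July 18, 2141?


Zeller's congruence:
q=18, m=7, k=41, j=21
h = (18 + ⌊13×8/5⌋ + 41 + ⌊41/4⌋ + ⌊21/4⌋ - 2×21) mod 7
= (18 + 20 + 41 + 10 + 5 - 42) mod 7
= 52 mod 7 = 3
h=3 → Tuesday

Tuesday


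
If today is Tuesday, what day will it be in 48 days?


Monday

Start: Tuesday (index 1)
(1 + 48) mod 7
= 49 mod 7
= 0
Index 0 → Monday


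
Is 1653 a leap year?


No

Rules: divisible by 4 AND (not by 100 OR by 400)
1653 ÷ 4 = 413 remainder 1 → not divisible by 4
Not divisible by 4 → not a leap year


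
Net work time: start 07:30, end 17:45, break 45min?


9h 30m (570 minutes)

Total time = (17×60+45) - (7×60+30)
= 1065 - 450 = 615 min
Minus break: 615 - 45 = 570 min
= 9h 30m


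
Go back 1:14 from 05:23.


04:09

Start: 323 minutes from midnight
Subtract: 74 minutes
Remaining: 323 - 74 = 249
Hours: 4, Minutes: 9


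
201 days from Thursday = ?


Tuesday

Start: Thursday (index 3)
(3 + 201) mod 7
= 204 mod 7
= 1
Index 1 → Tuesday


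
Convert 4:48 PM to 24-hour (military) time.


16:48

Input: 4:48 PM
PM: 4 + 12 = 16


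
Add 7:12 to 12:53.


Start: 773 minutes from midnight
Add: 432 minutes
Total: 1205 minutes
Hours: 1205 ÷ 60 = 20 remainder 5

20:05


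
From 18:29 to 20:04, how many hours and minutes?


1h 35m

End time in minutes: 20×60 + 4 = 1204
Start time in minutes: 18×60 + 29 = 1109
Difference = 1204 - 1109 = 95 minutes
= 1 hours 35 minutes


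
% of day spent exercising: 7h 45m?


32.3%

Time: 465 minutes
Day: 1440 minutes
Percentage = (465/1440) × 100 ≈ 32.3%


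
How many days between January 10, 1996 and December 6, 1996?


From January 10, 1996 to December 6, 1996
Rest of January 1996: 31 - 10 = 21
Full months: February 1996 29, March 31, April 30, May 31, June 30, July 31, August 31, September 30, October 31, November 30
Days into December 1996: 6
Total = 21 + 29 + 31 + 30 + 31 + 30 + 31 + 31 + 30 + 31 + 30 + 6 = 331 days

331 days


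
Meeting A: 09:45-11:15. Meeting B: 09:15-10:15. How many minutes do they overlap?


30 minutes

Meeting A: 585-675 (in minutes from midnight)
Meeting B: 555-615
Overlap start = max(585, 555) = 585
Overlap end = min(675, 615) = 615
Overlap = max(0, 615 - 585) = 30 min


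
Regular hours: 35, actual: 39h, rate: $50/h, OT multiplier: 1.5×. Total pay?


Regular: 35h × $50 = $1750.00
Overtime: 39 - 35 = 4h
OT pay: 4h × $50 × 1.5 = $300.00
Total = $1750.00 + $300.00 = $2050.00

$2050.00


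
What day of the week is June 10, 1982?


Thursday

Zeller's congruence:
q=10, m=6, k=82, j=19
h = (10 + ⌊13×7/5⌋ + 82 + ⌊82/4⌋ + ⌊19/4⌋ - 2×19) mod 7
= (10 + 18 + 82 + 20 + 4 - 38) mod 7
= 96 mod 7 = 5
h=5 → Thursday


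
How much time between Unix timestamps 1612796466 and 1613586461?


789995 seconds (219.4 hours / 9.14 days)

Difference = 1613586461 - 1612796466 = 789995 seconds
In hours: 789995 / 3600 ≈ 219.4
In days: 789995 / 86400 ≈ 9.14


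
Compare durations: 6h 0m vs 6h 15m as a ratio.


24:25 (0.96)

Duration 1: 360 minutes
Duration 2: 375 minutes
Ratio = 360:375
GCD = 15
Simplified = 24:25
As a decimal: 24/25 = 0.96


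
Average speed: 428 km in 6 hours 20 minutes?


Distance: 428 km
Time: 6h 20m = 380 min = 380/60 = 19/3 hours
Speed = 428 ÷ (19/3) = 428 × 3 / 19 = 1284/19 ≈ 67.6 km/h

67.6 km/h


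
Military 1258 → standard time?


Hour: 12
12 → 12 PM (noon)

12:58 PM


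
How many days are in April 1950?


Month: April (month 4)
April has 30 days

30 days


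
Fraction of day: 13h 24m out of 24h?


0.5583 (55.83%)

Total minutes: 13×60 + 24 = 804
Day = 24×60 = 1440 minutes
Fraction = 804/1440 ≈ 0.5583
As a percentage: 804/1440 × 100 ≈ 55.83%


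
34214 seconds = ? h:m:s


9h 30m 14s

Hours: 34214 ÷ 3600 = 9 remainder 1814
Minutes: 1814 ÷ 60 = 30 remainder 14
Seconds: 14


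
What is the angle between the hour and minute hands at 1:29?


Hour hand = 1×30 + 29×0.5 = 44.5°
Minute hand = 29×6 = 174°
Difference = |44.5 - 174| = 129.5°

129.5°


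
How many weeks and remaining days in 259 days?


37 weeks 0 days

Weeks: 259 ÷ 7 = 37 remainder 0


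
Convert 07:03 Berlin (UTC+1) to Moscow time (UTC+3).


Time difference = UTC+3 - UTC+1 = +2 hours
New hour = (7 + 2) mod 24
= 9 mod 24 = 9
Minutes unchanged → 09:03

09:03


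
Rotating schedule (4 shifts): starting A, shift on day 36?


Shifts: A, B, C, D
Start: A (index 0)
Day 36: (0 + 36 - 1) mod 4
= 35 mod 4
= 3
Index 3 → shift D

Shift D


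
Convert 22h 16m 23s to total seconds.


80183 seconds

Hours: 22 × 3600 = 79200
Minutes: 16 × 60 = 960
Seconds: 23
Total = 79200 + 960 + 23 = 80183


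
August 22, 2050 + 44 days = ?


October 5, 2050

Start: August 22, 2050
Add 44 days
August 22 → September 1: 31 - 22 + 1 = 10 days (44 - 10 = 34 left)
September 1 → October 1: 30 - 1 + 1 = 30 days (34 - 30 = 4 left)
October 1 + 4 = October 5, 2050


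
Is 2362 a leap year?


Rules: divisible by 4 AND (not by 100 OR by 400)
2362 ÷ 4 = 590 remainder 2 → not divisible by 4
Not divisible by 4 → not a leap year

No


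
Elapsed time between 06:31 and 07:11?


0h 40m

End time in minutes: 7×60 + 11 = 431
Start time in minutes: 6×60 + 31 = 391
Difference = 431 - 391 = 40 minutes
= 0 hours 40 minutes


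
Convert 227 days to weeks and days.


32 weeks 3 days

Weeks: 227 ÷ 7 = 32 remainder 3


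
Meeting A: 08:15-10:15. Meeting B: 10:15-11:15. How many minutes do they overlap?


0 minutes

Meeting A: 495-615 (in minutes from midnight)
Meeting B: 615-675
Overlap start = max(495, 615) = 615
Overlap end = min(615, 675) = 615
Overlap = max(0, 615 - 615) = 0 min


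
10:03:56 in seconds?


Hours: 10 × 3600 = 36000
Minutes: 3 × 60 = 180
Seconds: 56
Total = 36000 + 180 + 56 = 36236

36236 seconds


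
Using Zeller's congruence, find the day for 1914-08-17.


Monday

Zeller's congruence:
q=17, m=8, k=14, j=19
h = (17 + ⌊13×9/5⌋ + 14 + ⌊14/4⌋ + ⌊19/4⌋ - 2×19) mod 7
= (17 + 23 + 14 + 3 + 4 - 38) mod 7
= 23 mod 7 = 2
h=2 → Monday


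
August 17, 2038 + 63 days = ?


Start: August 17, 2038
Add 63 days
August 17 → September 1: 31 - 17 + 1 = 15 days (63 - 15 = 48 left)
September 1 → October 1: 30 - 1 + 1 = 30 days (48 - 30 = 18 left)
October 1 + 18 = October 19, 2038

October 19, 2038


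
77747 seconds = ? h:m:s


Hours: 77747 ÷ 3600 = 21 remainder 2147
Minutes: 2147 ÷ 60 = 35 remainder 47
Seconds: 47

21h 35m 47s


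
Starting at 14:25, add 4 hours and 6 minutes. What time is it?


18:31

Start: 865 minutes from midnight
Add: 246 minutes
Total: 1111 minutes
Hours: 1111 ÷ 60 = 18 remainder 31


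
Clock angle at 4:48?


Hour hand = 4×30 + 48×0.5 = 144.0°
Minute hand = 48×6 = 288°
Difference = |144.0 - 288| = 144.0°

144.0°


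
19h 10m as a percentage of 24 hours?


0.7986 (79.86%)

Total minutes: 19×60 + 10 = 1150
Day = 24×60 = 1440 minutes
Fraction = 1150/1440 ≈ 0.7986
As a percentage: 1150/1440 × 100 ≈ 79.86%


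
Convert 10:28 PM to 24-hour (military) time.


Input: 10:28 PM
PM: 10 + 12 = 22

22:28


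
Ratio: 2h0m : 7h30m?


Duration 1: 120 minutes
Duration 2: 450 minutes
Ratio = 120:450
GCD = 30
Simplified = 4:15
As a decimal: 4/15 ≈ 0.27

4:15 (0.27)


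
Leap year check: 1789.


No

Rules: divisible by 4 AND (not by 100 OR by 400)
1789 ÷ 4 = 447 remainder 1 → not divisible by 4
Not divisible by 4 → not a leap year


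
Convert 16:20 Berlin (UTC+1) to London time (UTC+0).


Time difference = UTC+0 - UTC+1 = -1 hours
New hour = (16 -1) mod 24
= 15 mod 24 = 15
Minutes unchanged → 15:20

15:20


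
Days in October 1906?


31 days

Month: October (month 10)
October has 31 days


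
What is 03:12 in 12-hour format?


Hour: 3
3 < 12 → AM

3:12 AM


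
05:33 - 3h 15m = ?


02:18

Start: 333 minutes from midnight
Subtract: 195 minutes
Remaining: 333 - 195 = 138
Hours: 2, Minutes: 18


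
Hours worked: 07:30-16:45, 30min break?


8h 45m (525 minutes)

Total time = (16×60+45) - (7×60+30)
= 1005 - 450 = 555 min
Minus break: 555 - 30 = 525 min
= 8h 45m


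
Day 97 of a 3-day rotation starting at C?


Shift C

Shifts: A, B, C
Start: C (index 2)
Day 97: (2 + 97 - 1) mod 3
= 98 mod 3
= 2
Index 2 → shift C


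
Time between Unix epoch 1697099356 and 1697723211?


623855 seconds (173.3 hours / 7.22 days)

Difference = 1697723211 - 1697099356 = 623855 seconds
In hours: 623855 / 3600 ≈ 173.3
In days: 623855 / 86400 ≈ 7.22


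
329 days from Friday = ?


Start: Friday (index 4)
(4 + 329) mod 7
= 333 mod 7
= 4
Index 4 → Friday

Friday


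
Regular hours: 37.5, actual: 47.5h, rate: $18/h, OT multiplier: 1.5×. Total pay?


$945.00

Regular: 37.5h × $18 = $675.00
Overtime: 47.5 - 37.5 = 10.0h
OT pay: 10.0h × $18 × 1.5 = $270.00
Total = $675.00 + $270.00 = $945.00


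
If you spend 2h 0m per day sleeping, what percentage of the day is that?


Time: 120 minutes
Day: 1440 minutes
Percentage = (120/1440) × 100 ≈ 8.3%

8.3%


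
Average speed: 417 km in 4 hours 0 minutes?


Distance: 417 km
Time: 4 hours
Speed = 417 / 4 ≈ 104.3 km/h

104.3 km/h


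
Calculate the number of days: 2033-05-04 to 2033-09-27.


146 days

From May 4, 2033 to September 27, 2033
Rest of May 2033: 31 - 4 = 27
Full months: June 30, July 31, August 31
Days into September 2033: 27
Total = 27 + 30 + 31 + 31 + 27 = 146 days


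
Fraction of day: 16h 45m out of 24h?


Total minutes: 16×60 + 45 = 1005
Day = 24×60 = 1440 minutes
Fraction = 1005/1440 ≈ 0.6979
As a percentage: 1005/1440 × 100 ≈ 69.79%

0.6979 (69.79%)


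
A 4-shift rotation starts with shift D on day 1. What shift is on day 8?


Shift C

Shifts: A, B, C, D
Start: D (index 3)
Day 8: (3 + 8 - 1) mod 4
= 10 mod 4
= 2
Index 2 → shift C


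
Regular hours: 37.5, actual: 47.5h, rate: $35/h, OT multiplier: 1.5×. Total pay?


Regular: 37.5h × $35 = $1312.50
Overtime: 47.5 - 37.5 = 10.0h
OT pay: 10.0h × $35 × 1.5 = $525.00
Total = $1312.50 + $525.00 = $1837.50

$1837.50


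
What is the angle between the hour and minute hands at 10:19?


Hour hand = 10×30 + 19×0.5 = 309.5°
Minute hand = 19×6 = 114°
Difference = |309.5 - 114| = 195.5°
Since > 180°: 360 - 195.5 = 164.5°

164.5°


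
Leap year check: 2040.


Yes

Rules: divisible by 4 AND (not by 100 OR by 400)
2040 ÷ 4 = 510 exactly → divisible by 4
2040 ÷ 100 = 20 remainder 40 → not divisible by 100
Divisible by 4 but not by 100 → leap year


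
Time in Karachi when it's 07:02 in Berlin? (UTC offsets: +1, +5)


Time difference = UTC+5 - UTC+1 = +4 hours
New hour = (7 + 4) mod 24
= 11 mod 24 = 11
Minutes unchanged → 11:02

11:02


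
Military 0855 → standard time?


Hour: 8
8 < 12 → AM

8:55 AM


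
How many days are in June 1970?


30 days

Month: June (month 6)
June has 30 days


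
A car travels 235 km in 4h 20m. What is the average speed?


Distance: 235 km
Time: 4h 20m = 260 min = 260/60 = 13/3 hours
Speed = 235 ÷ (13/3) = 235 × 3 / 13 = 705/13 ≈ 54.2 km/h

54.2 km/h


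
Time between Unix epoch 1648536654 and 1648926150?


389496 seconds (108.2 hours / 4.51 days)

Difference = 1648926150 - 1648536654 = 389496 seconds
In hours: 389496 / 3600 ≈ 108.2
In days: 389496 / 86400 ≈ 4.51


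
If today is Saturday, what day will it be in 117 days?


Thursday

Start: Saturday (index 5)
(5 + 117) mod 7
= 122 mod 7
= 3
Index 3 → Thursday


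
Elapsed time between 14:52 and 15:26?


0h 34m

End time in minutes: 15×60 + 26 = 926
Start time in minutes: 14×60 + 52 = 892
Difference = 926 - 892 = 34 minutes
= 0 hours 34 minutes


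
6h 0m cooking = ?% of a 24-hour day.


Time: 360 minutes
Day: 1440 minutes
Percentage = (360/1440) × 100 = 25.0%

25.0%


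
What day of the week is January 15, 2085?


Zeller's congruence:
q=15, m=13, k=84, j=20
h = (15 + ⌊13×14/5⌋ + 84 + ⌊84/4⌋ + ⌊20/4⌋ - 2×20) mod 7
= (15 + 36 + 84 + 21 + 5 - 40) mod 7
= 121 mod 7 = 2
h=2 → Monday

Monday


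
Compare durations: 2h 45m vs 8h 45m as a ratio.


11:35 (0.31)

Duration 1: 165 minutes
Duration 2: 525 minutes
Ratio = 165:525
GCD = 15
Simplified = 11:35
As a decimal: 11/35 ≈ 0.31


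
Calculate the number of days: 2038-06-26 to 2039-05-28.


From June 26, 2038 to May 28, 2039
Rest of June 2038: 30 - 26 = 4
Full months: July 31, August 31, September 30, October 31, November 30, December 31, January 31, February 2039 28, March 31, April 30
Days into May 2039: 28
Total = 4 + 31 + 31 + 30 + 31 + 30 + 31 + 31 + 28 + 31 + 30 + 28 = 336 days

336 days


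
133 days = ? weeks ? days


19 weeks 0 days

Weeks: 133 ÷ 7 = 19 remainder 0


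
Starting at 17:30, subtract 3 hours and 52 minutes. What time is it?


13:38

Start: 1050 minutes from midnight
Subtract: 232 minutes
Remaining: 1050 - 232 = 818
Hours: 13, Minutes: 38


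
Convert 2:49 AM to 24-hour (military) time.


Input: 2:49 AM
AM hour stays: 2

02:49


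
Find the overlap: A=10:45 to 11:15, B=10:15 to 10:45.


Meeting A: 645-675 (in minutes from midnight)
Meeting B: 615-645
Overlap start = max(645, 615) = 645
Overlap end = min(675, 645) = 645
Overlap = max(0, 645 - 645) = 0 min

0 minutes


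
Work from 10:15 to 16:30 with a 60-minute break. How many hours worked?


Total time = (16×60+30) - (10×60+15)
= 990 - 615 = 375 min
Minus break: 375 - 60 = 315 min
= 5h 15m

5h 15m (315 minutes)


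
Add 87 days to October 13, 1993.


January 8, 1994

Start: October 13, 1993
Add 87 days
October 13 → November 1: 31 - 13 + 1 = 19 days (87 - 19 = 68 left)
November 1 → December 1: 30 - 1 + 1 = 30 days (68 - 30 = 38 left)
December 1 → January 1: 31 - 1 + 1 = 31 days (38 - 31 = 7 left)
January 1 + 7 = January 8, 1994


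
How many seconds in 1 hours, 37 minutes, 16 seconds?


5836 seconds

Hours: 1 × 3600 = 3600
Minutes: 37 × 60 = 2220
Seconds: 16
Total = 3600 + 2220 + 16 = 5836


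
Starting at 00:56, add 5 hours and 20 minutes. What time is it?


06:16

Start: 56 minutes from midnight
Add: 320 minutes
Total: 376 minutes
Hours: 376 ÷ 60 = 6 remainder 16


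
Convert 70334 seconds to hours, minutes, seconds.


19h 32m 14s

Hours: 70334 ÷ 3600 = 19 remainder 1934
Minutes: 1934 ÷ 60 = 32 remainder 14
Seconds: 14


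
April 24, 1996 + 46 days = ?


June 9, 1996

Start: April 24, 1996
Add 46 days
April 24 → May 1: 30 - 24 + 1 = 7 days (46 - 7 = 39 left)
May 1 → June 1: 31 - 1 + 1 = 31 days (39 - 31 = 8 left)
June 1 + 8 = June 9, 1996


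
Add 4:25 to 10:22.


Start: 622 minutes from midnight
Add: 265 minutes
Total: 887 minutes
Hours: 887 ÷ 60 = 14 remainder 47

14:47


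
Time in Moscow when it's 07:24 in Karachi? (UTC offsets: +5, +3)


Time difference = UTC+3 - UTC+5 = -2 hours
New hour = (7 -2) mod 24
= 5 mod 24 = 5
Minutes unchanged → 05:24

05:24


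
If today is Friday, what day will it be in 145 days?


Wednesday

Start: Friday (index 4)
(4 + 145) mod 7
= 149 mod 7
= 2
Index 2 → Wednesday


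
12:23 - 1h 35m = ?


10:48

Start: 743 minutes from midnight
Subtract: 95 minutes
Remaining: 743 - 95 = 648
Hours: 10, Minutes: 48


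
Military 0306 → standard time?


3:06 AM

Hour: 3
3 < 12 → AM


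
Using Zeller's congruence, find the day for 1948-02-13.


Zeller's congruence:
q=13, m=14, k=47, j=19
h = (13 + ⌊13×15/5⌋ + 47 + ⌊47/4⌋ + ⌊19/4⌋ - 2×19) mod 7
= (13 + 39 + 47 + 11 + 4 - 38) mod 7
= 76 mod 7 = 6
h=6 → Friday

Friday


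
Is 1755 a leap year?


Rules: divisible by 4 AND (not by 100 OR by 400)
1755 ÷ 4 = 438 remainder 3 → not divisible by 4
Not divisible by 4 → not a leap year

No


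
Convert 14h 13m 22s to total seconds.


Hours: 14 × 3600 = 50400
Minutes: 13 × 60 = 780
Seconds: 22
Total = 50400 + 780 + 22 = 51202

51202 seconds


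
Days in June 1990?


Month: June (month 6)
June has 30 days

30 days


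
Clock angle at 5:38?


59.0°

Hour hand = 5×30 + 38×0.5 = 169.0°
Minute hand = 38×6 = 228°
Difference = |169.0 - 228| = 59.0°


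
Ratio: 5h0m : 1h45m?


20:7 (2.86)

Duration 1: 300 minutes
Duration 2: 105 minutes
Ratio = 300:105
GCD = 15
Simplified = 20:7
As a decimal: 20/7 ≈ 2.86


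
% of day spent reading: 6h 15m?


Time: 375 minutes
Day: 1440 minutes
Percentage = (375/1440) × 100 ≈ 26.0%

26.0%


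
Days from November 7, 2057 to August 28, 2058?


294 days

From November 7, 2057 to August 28, 2058
Rest of November 2057: 30 - 7 = 23
Full months: December 31, January 31, February 2058 28, March 31, April 30, May 31, June 30, July 31
Days into August 2058: 28
Total = 23 + 31 + 31 + 28 + 31 + 30 + 31 + 30 + 31 + 28 = 294 days


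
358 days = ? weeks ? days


Weeks: 358 ÷ 7 = 51 remainder 1

51 weeks 1 days


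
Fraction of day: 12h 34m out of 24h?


Total minutes: 12×60 + 34 = 754
Day = 24×60 = 1440 minutes
Fraction = 754/1440 ≈ 0.5236
As a percentage: 754/1440 × 100 ≈ 52.36%

0.5236 (52.36%)


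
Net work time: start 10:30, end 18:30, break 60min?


7h 0m (420 minutes)

Total time = (18×60+30) - (10×60+30)
= 1110 - 630 = 480 min
Minus break: 480 - 60 = 420 min
= 7h 0m


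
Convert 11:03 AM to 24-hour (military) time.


11:03

Input: 11:03 AM
AM hour stays: 11


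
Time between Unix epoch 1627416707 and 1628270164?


853457 seconds (237.1 hours / 9.88 days)

Difference = 1628270164 - 1627416707 = 853457 seconds
In hours: 853457 / 3600 ≈ 237.1
In days: 853457 / 86400 ≈ 9.88


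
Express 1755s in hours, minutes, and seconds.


0h 29m 15s

Hours: 1755 ÷ 3600 = 0 remainder 1755
Minutes: 1755 ÷ 60 = 29 remainder 15
Seconds: 15


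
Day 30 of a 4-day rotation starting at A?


Shifts: A, B, C, D
Start: A (index 0)
Day 30: (0 + 30 - 1) mod 4
= 29 mod 4
= 1
Index 1 → shift B

Shift B


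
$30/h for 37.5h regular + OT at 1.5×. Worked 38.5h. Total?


$1170.00

Regular: 37.5h × $30 = $1125.00
Overtime: 38.5 - 37.5 = 1.0h
OT pay: 1.0h × $30 × 1.5 = $45.00
Total = $1125.00 + $45.00 = $1170.00


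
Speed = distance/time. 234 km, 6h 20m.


36.9 km/h

Distance: 234 km
Time: 6h 20m = 380 min = 380/60 = 19/3 hours
Speed = 234 ÷ (19/3) = 234 × 3 / 19 = 702/19 ≈ 36.9 km/h


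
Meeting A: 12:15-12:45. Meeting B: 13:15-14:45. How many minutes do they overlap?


0 minutes

Meeting A: 735-765 (in minutes from midnight)
Meeting B: 795-885
Overlap start = max(735, 795) = 795
Overlap end = min(765, 885) = 765
Overlap = max(0, 765 - 795) = 0 min


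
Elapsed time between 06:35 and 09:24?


2h 49m

End time in minutes: 9×60 + 24 = 564
Start time in minutes: 6×60 + 35 = 395
Difference = 564 - 395 = 169 minutes
= 2 hours 49 minutes


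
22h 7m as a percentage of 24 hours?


Total minutes: 22×60 + 7 = 1327
Day = 24×60 = 1440 minutes
Fraction = 1327/1440 ≈ 0.9215
As a percentage: 1327/1440 × 100 ≈ 92.15%

0.9215 (92.15%)


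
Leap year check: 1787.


No

Rules: divisible by 4 AND (not by 100 OR by 400)
1787 ÷ 4 = 446 remainder 3 → not divisible by 4
Not divisible by 4 → not a leap year


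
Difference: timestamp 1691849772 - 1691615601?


234171 seconds (65.0 hours / 2.71 days)

Difference = 1691849772 - 1691615601 = 234171 seconds
In hours: 234171 / 3600 ≈ 65.0
In days: 234171 / 86400 ≈ 2.71


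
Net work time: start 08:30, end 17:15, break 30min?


8h 15m (495 minutes)

Total time = (17×60+15) - (8×60+30)
= 1035 - 510 = 525 min
Minus break: 525 - 30 = 495 min
= 8h 15m


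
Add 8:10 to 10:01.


18:11

Start: 601 minutes from midnight
Add: 490 minutes
Total: 1091 minutes
Hours: 1091 ÷ 60 = 18 remainder 11


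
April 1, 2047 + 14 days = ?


April 15, 2047

Start: April 1, 2047
Add 14 days
April 1 + 14 = April 15, 2047


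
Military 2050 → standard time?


Hour: 20
20 - 12 = 8 → PM

8:50 PM


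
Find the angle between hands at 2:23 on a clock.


66.5°

Hour hand = 2×30 + 23×0.5 = 71.5°
Minute hand = 23×6 = 138°
Difference = |71.5 - 138| = 66.5°


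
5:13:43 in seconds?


Hours: 5 × 3600 = 18000
Minutes: 13 × 60 = 780
Seconds: 43
Total = 18000 + 780 + 43 = 18823

18823 seconds


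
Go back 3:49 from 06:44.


Start: 404 minutes from midnight
Subtract: 229 minutes
Remaining: 404 - 229 = 175
Hours: 2, Minutes: 55

02:55


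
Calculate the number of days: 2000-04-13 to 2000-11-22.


223 days

From April 13, 2000 to November 22, 2000
Rest of April 2000: 30 - 13 = 17
Full months: May 31, June 30, July 31, August 31, September 30, October 31
Days into November 2000: 22
Total = 17 + 31 + 30 + 31 + 31 + 30 + 31 + 22 = 223 days


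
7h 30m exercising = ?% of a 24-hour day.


Time: 450 minutes
Day: 1440 minutes
Percentage = (450/1440) × 100 ≈ 31.3%

31.3%


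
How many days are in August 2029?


Month: August (month 8)
August has 31 days

31 days


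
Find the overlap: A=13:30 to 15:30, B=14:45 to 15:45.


45 minutes

Meeting A: 810-930 (in minutes from midnight)
Meeting B: 885-945
Overlap start = max(810, 885) = 885
Overlap end = min(930, 945) = 930
Overlap = max(0, 930 - 885) = 45 min


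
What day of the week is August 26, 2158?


Zeller's congruence:
q=26, m=8, k=58, j=21
h = (26 + ⌊13×9/5⌋ + 58 + ⌊58/4⌋ + ⌊21/4⌋ - 2×21) mod 7
= (26 + 23 + 58 + 14 + 5 - 42) mod 7
= 84 mod 7 = 0
h=0 → Saturday

Saturday


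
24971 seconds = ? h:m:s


Hours: 24971 ÷ 3600 = 6 remainder 3371
Minutes: 3371 ÷ 60 = 56 remainder 11
Seconds: 11

6h 56m 11s


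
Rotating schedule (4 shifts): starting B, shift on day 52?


Shifts: A, B, C, D
Start: B (index 1)
Day 52: (1 + 52 - 1) mod 4
= 52 mod 4
= 0
Index 0 → shift A

Shift A


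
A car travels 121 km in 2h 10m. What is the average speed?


55.8 km/h

Distance: 121 km
Time: 2h 10m = 130 min = 130/60 = 13/6 hours
Speed = 121 ÷ (13/6) = 121 × 6 / 13 = 726/13 ≈ 55.8 km/h


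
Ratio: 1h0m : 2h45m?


4:11 (0.36)

Duration 1: 60 minutes
Duration 2: 165 minutes
Ratio = 60:165
GCD = 15
Simplified = 4:11
As a decimal: 4/11 ≈ 0.36


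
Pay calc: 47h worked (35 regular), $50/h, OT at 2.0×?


Regular: 35h × $50 = $1750.00
Overtime: 47 - 35 = 12h
OT pay: 12h × $50 × 2.0 = $1200.00
Total = $1750.00 + $1200.00 = $2950.00

$2950.00


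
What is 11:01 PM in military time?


Input: 11:01 PM
PM: 11 + 12 = 23

23:01


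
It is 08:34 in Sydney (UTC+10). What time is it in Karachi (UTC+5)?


Time difference = UTC+5 - UTC+10 = -5 hours
New hour = (8 -5) mod 24
= 3 mod 24 = 3
Minutes unchanged → 03:34

03:34


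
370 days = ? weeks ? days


52 weeks 6 days

Weeks: 370 ÷ 7 = 52 remainder 6


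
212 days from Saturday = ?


Start: Saturday (index 5)
(5 + 212) mod 7
= 217 mod 7
= 0
Index 0 → Monday

Monday


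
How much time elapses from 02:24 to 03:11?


End time in minutes: 3×60 + 11 = 191
Start time in minutes: 2×60 + 24 = 144
Difference = 191 - 144 = 47 minutes
= 0 hours 47 minutes

0h 47m


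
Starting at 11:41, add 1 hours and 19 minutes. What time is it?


13:00

Start: 701 minutes from midnight
Add: 79 minutes
Total: 780 minutes
Hours: 780 ÷ 60 = 13 remainder 0


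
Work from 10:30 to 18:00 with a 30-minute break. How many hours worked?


7h 0m (420 minutes)

Total time = (18×60+0) - (10×60+30)
= 1080 - 630 = 450 min
Minus break: 450 - 30 = 420 min
= 7h 0m


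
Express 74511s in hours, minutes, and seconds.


Hours: 74511 ÷ 3600 = 20 remainder 2511
Minutes: 2511 ÷ 60 = 41 remainder 51
Seconds: 51

20h 41m 51s


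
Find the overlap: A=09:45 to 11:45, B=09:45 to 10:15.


30 minutes

Meeting A: 585-705 (in minutes from midnight)
Meeting B: 585-615
Overlap start = max(585, 585) = 585
Overlap end = min(705, 615) = 615
Overlap = max(0, 615 - 585) = 30 min


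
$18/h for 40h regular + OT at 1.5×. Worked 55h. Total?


$1125.00

Regular: 40h × $18 = $720.00
Overtime: 55 - 40 = 15h
OT pay: 15h × $18 × 1.5 = $405.00
Total = $720.00 + $405.00 = $1125.00


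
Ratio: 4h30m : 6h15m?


Duration 1: 270 minutes
Duration 2: 375 minutes
Ratio = 270:375
GCD = 15
Simplified = 18:25
As a decimal: 18/25 = 0.72

18:25 (0.72)


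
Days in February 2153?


Month: February (month 2)
February: 28 or 29 (leap year)
2153 leap year? No

28 days


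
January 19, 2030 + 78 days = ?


Start: January 19, 2030
Add 78 days
January 19 → February 1: 31 - 19 + 1 = 13 days (78 - 13 = 65 left)
February 1 → March 1: 28 - 1 + 1 = 28 days (65 - 28 = 37 left)
March 1 → April 1: 31 - 1 + 1 = 31 days (37 - 31 = 6 left)
April 1 + 6 = April 7, 2030

April 7, 2030


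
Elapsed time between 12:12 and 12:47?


End time in minutes: 12×60 + 47 = 767
Start time in minutes: 12×60 + 12 = 732
Difference = 767 - 732 = 35 minutes
= 0 hours 35 minutes

0h 35m


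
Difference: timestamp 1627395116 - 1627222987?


172129 seconds (47.8 hours / 1.99 days)

Difference = 1627395116 - 1627222987 = 172129 seconds
In hours: 172129 / 3600 ≈ 47.8
In days: 172129 / 86400 ≈ 1.99


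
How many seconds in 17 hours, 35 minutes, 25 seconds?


63325 seconds

Hours: 17 × 3600 = 61200
Minutes: 35 × 60 = 2100
Seconds: 25
Total = 61200 + 2100 + 25 = 63325


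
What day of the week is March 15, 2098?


Saturday

Zeller's congruence:
q=15, m=3, k=98, j=20
h = (15 + ⌊13×4/5⌋ + 98 + ⌊98/4⌋ + ⌊20/4⌋ - 2×20) mod 7
= (15 + 10 + 98 + 24 + 5 - 40) mod 7
= 112 mod 7 = 0
h=0 → Saturday


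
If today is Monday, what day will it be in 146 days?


Sunday

Start: Monday (index 0)
(0 + 146) mod 7
= 146 mod 7
= 6
Index 6 → Sunday


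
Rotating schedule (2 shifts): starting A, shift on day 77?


Shifts: A, B
Start: A (index 0)
Day 77: (0 + 77 - 1) mod 2
= 76 mod 2
= 0
Index 0 → shift A

Shift A


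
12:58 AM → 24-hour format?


Input: 12:58 AM
12 AM → 00 (midnight)

00:58


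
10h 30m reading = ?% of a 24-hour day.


Time: 630 minutes
Day: 1440 minutes
Percentage = (630/1440) × 100 ≈ 43.8%

43.8%


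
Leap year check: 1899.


Rules: divisible by 4 AND (not by 100 OR by 400)
1899 ÷ 4 = 474 remainder 3 → not divisible by 4
Not divisible by 4 → not a leap year

No


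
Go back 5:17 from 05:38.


00:21

Start: 338 minutes from midnight
Subtract: 317 minutes
Remaining: 338 - 317 = 21
Hours: 0, Minutes: 21


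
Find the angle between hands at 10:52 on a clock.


Hour hand = 10×30 + 52×0.5 = 326.0°
Minute hand = 52×6 = 312°
Difference = |326.0 - 312| = 14.0°

14.0°


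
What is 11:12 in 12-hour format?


Hour: 11
11 < 12 → AM

11:12 AM


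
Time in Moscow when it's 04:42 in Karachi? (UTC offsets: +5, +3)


02:42

Time difference = UTC+3 - UTC+5 = -2 hours
New hour = (4 -2) mod 24
= 2 mod 24 = 2
Minutes unchanged → 02:42


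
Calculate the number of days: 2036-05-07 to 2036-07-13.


67 days

From May 7, 2036 to July 13, 2036
Rest of May 2036: 31 - 7 = 24
Full months: June 30
Days into July 2036: 13
Total = 24 + 30 + 13 = 67 days


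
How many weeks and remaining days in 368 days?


52 weeks 4 days

Weeks: 368 ÷ 7 = 52 remainder 4


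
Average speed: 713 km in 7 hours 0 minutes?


101.9 km/h

Distance: 713 km
Time: 7 hours
Speed = 713 / 7 ≈ 101.9 km/h


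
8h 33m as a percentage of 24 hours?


Total minutes: 8×60 + 33 = 513
Day = 24×60 = 1440 minutes
Fraction = 513/1440 ≈ 0.3563
As a percentage: 513/1440 × 100 ≈ 35.63%

0.3563 (35.63%)


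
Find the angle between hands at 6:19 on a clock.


75.5°

Hour hand = 6×30 + 19×0.5 = 189.5°
Minute hand = 19×6 = 114°
Difference = |189.5 - 114| = 75.5°


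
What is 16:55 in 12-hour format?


4:55 PM

Hour: 16
16 - 12 = 4 → PM


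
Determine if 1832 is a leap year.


Yes

Rules: divisible by 4 AND (not by 100 OR by 400)
1832 ÷ 4 = 458 exactly → divisible by 4
1832 ÷ 100 = 18 remainder 32 → not divisible by 100
Divisible by 4 but not by 100 → leap year


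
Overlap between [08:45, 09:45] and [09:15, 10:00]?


30 minutes

Meeting A: 525-585 (in minutes from midnight)
Meeting B: 555-600
Overlap start = max(525, 555) = 555
Overlap end = min(585, 600) = 585
Overlap = max(0, 585 - 555) = 30 min


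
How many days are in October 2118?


Month: October (month 10)
October has 31 days

31 days


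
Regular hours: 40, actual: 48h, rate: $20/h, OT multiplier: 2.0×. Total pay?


$1120.00

Regular: 40h × $20 = $800.00
Overtime: 48 - 40 = 8h
OT pay: 8h × $20 × 2.0 = $320.00
Total = $800.00 + $320.00 = $1120.00


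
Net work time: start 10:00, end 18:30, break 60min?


7h 30m (450 minutes)

Total time = (18×60+30) - (10×60+0)
= 1110 - 600 = 510 min
Minus break: 510 - 60 = 450 min
= 7h 30m


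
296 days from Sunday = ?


Start: Sunday (index 6)
(6 + 296) mod 7
= 302 mod 7
= 1
Index 1 → Tuesday

Tuesday


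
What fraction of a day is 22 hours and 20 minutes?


Total minutes: 22×60 + 20 = 1340
Day = 24×60 = 1440 minutes
Fraction = 1340/1440 ≈ 0.9306
As a percentage: 1340/1440 × 100 ≈ 93.06%

0.9306 (93.06%)


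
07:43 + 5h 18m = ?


13:01

Start: 463 minutes from midnight
Add: 318 minutes
Total: 781 minutes
Hours: 781 ÷ 60 = 13 remainder 1


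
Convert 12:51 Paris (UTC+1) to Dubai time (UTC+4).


Time difference = UTC+4 - UTC+1 = +3 hours
New hour = (12 + 3) mod 24
= 15 mod 24 = 15
Minutes unchanged → 15:51

15:51


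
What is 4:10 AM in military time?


04:10

Input: 4:10 AM
AM hour stays: 4


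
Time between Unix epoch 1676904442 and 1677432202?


Difference = 1677432202 - 1676904442 = 527760 seconds
In hours: 527760 / 3600 = 146.6
In days: 527760 / 86400 ≈ 6.11

527760 seconds (146.6 hours / 6.11 days)


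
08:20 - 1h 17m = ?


07:03

Start: 500 minutes from midnight
Subtract: 77 minutes
Remaining: 500 - 77 = 423
Hours: 7, Minutes: 3


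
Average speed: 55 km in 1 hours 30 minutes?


Distance: 55 km
Time: 1h 30m = 90 min = 90/60 = 3/2 hours
Speed = 55 ÷ (3/2) = 55 × 2 / 3 = 110/3 ≈ 36.7 km/h

36.7 km/h


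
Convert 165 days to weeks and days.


23 weeks 4 days

Weeks: 165 ÷ 7 = 23 remainder 4


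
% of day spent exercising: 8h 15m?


Time: 495 minutes
Day: 1440 minutes
Percentage = (495/1440) × 100 ≈ 34.4%

34.4%


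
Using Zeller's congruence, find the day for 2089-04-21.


Zeller's congruence:
q=21, m=4, k=89, j=20
h = (21 + ⌊13×5/5⌋ + 89 + ⌊89/4⌋ + ⌊20/4⌋ - 2×20) mod 7
= (21 + 13 + 89 + 22 + 5 - 40) mod 7
= 110 mod 7 = 5
h=5 → Thursday

Thursday


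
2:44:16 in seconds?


9856 seconds

Hours: 2 × 3600 = 7200
Minutes: 44 × 60 = 2640
Seconds: 16
Total = 7200 + 2640 + 16 = 9856


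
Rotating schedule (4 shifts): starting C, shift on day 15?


Shift A

Shifts: A, B, C, D
Start: C (index 2)
Day 15: (2 + 15 - 1) mod 4
= 16 mod 4
= 0
Index 0 → shift A


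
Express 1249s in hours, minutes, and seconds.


Hours: 1249 ÷ 3600 = 0 remainder 1249
Minutes: 1249 ÷ 60 = 20 remainder 49
Seconds: 49

0h 20m 49s


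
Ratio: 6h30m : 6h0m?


13:12 (1.08)

Duration 1: 390 minutes
Duration 2: 360 minutes
Ratio = 390:360
GCD = 30
Simplified = 13:12
As a decimal: 13/12 ≈ 1.08


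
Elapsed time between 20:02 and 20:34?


0h 32m

End time in minutes: 20×60 + 34 = 1234
Start time in minutes: 20×60 + 2 = 1202
Difference = 1234 - 1202 = 32 minutes
= 0 hours 32 minutes


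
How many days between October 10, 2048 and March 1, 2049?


From October 10, 2048 to March 1, 2049
Rest of October 2048: 31 - 10 = 21
Full months: November 30, December 31, January 31, February 2049 28
Days into March 2049: 1
Total = 21 + 30 + 31 + 31 + 28 + 1 = 142 days

142 days


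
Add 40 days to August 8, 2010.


September 17, 2010

Start: August 8, 2010
Add 40 days
August 8 → September 1: 31 - 8 + 1 = 24 days (40 - 24 = 16 left)
September 1 + 16 = September 17, 2010


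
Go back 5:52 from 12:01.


Start: 721 minutes from midnight
Subtract: 352 minutes
Remaining: 721 - 352 = 369
Hours: 6, Minutes: 9

06:09


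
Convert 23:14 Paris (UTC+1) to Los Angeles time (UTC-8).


14:14

Time difference = UTC-8 - UTC+1 = -9 hours
New hour = (23 -9) mod 24
= 14 mod 24 = 14
Minutes unchanged → 14:14


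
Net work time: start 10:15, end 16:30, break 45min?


Total time = (16×60+30) - (10×60+15)
= 990 - 615 = 375 min
Minus break: 375 - 45 = 330 min
= 5h 30m

5h 30m (330 minutes)


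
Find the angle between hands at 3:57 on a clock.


Hour hand = 3×30 + 57×0.5 = 118.5°
Minute hand = 57×6 = 342°
Difference = |118.5 - 342| = 223.5°
Since > 180°: 360 - 223.5 = 136.5°

136.5°


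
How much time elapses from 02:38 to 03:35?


End time in minutes: 3×60 + 35 = 215
Start time in minutes: 2×60 + 38 = 158
Difference = 215 - 158 = 57 minutes
= 0 hours 57 minutes

0h 57m


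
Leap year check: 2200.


Rules: divisible by 4 AND (not by 100 OR by 400)
2200 ÷ 4 = 550 exactly → divisible by 4
2200 ÷ 100 = 22 exactly → divisible by 100
2200 ÷ 400 = 5 remainder 200 → not divisible by 400
Divisible by 100 but not by 400 → not a leap year

No


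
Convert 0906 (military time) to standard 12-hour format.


9:06 AM

Hour: 9
9 < 12 → AM


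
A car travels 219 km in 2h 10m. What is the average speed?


Distance: 219 km
Time: 2h 10m = 130 min = 130/60 = 13/6 hours
Speed = 219 ÷ (13/6) = 219 × 6 / 13 = 1314/13 ≈ 101.1 km/h

101.1 km/h


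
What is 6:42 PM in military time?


18:42

Input: 6:42 PM
PM: 6 + 12 = 18


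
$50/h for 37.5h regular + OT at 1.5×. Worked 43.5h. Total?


$2325.00

Regular: 37.5h × $50 = $1875.00
Overtime: 43.5 - 37.5 = 6.0h
OT pay: 6.0h × $50 × 1.5 = $450.00
Total = $1875.00 + $450.00 = $2325.00


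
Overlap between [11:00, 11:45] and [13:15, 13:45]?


Meeting A: 660-705 (in minutes from midnight)
Meeting B: 795-825
Overlap start = max(660, 795) = 795
Overlap end = min(705, 825) = 705
Overlap = max(0, 705 - 795) = 0 min

0 minutes


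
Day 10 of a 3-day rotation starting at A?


Shift A

Shifts: A, B, C
Start: A (index 0)
Day 10: (0 + 10 - 1) mod 3
= 9 mod 3
= 0
Index 0 → shift A


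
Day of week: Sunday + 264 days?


Start: Sunday (index 6)
(6 + 264) mod 7
= 270 mod 7
= 4
Index 4 → Friday

Friday
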